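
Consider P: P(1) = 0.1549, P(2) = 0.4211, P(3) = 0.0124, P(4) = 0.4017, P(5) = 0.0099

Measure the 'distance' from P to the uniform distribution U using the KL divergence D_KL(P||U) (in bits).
0.7067 bits

U(i) = 1/5 for all i

D_KL(P||U) = Σ P(x) log₂(P(x) / (1/5))
           = Σ P(x) log₂(P(x)) + log₂(5)
           = log₂(5) - H(P)

H(P) = -Σ P(x) log₂(P(x)):
  -P(1)·log₂(P(1)) = -(0.1549)·log₂(0.1549) = 0.41677
  -P(2)·log₂(P(2)) = -(0.4211)·log₂(0.4211) = 0.52543
  -P(3)·log₂(P(3)) = -(0.0124)·log₂(0.0124) = 0.07854
  -P(4)·log₂(P(4)) = -(0.4017)·log₂(0.4017) = 0.52856
  -P(5)·log₂(P(5)) = -(0.0099)·log₂(0.0099) = 0.06592
H(P) = 0.41677 + 0.52543 + 0.07854 + 0.52856 + 0.06592 = 1.61522 bits

log₂(5) = 2.32193 bits

D_KL(P||U) = 2.32193 - 1.61522 = 0.70671 ≈ 0.7067 bits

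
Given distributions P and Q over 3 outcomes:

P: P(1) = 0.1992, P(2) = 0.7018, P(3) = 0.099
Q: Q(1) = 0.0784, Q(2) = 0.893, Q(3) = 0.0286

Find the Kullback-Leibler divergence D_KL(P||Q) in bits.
0.2014 bits

D_KL(P||Q) = Σ P(x) log₂(P(x)/Q(x))

Computing term by term:
  P(1)·log₂(P(1)/Q(1)) = 0.1992·log₂(0.1992/0.0784) = 0.26798
  P(2)·log₂(P(2)/Q(2)) = 0.7018·log₂(0.7018/0.893) = -0.24395
  P(3)·log₂(P(3)/Q(3)) = 0.099·log₂(0.099/0.0286) = 0.17735

D_KL(P||Q) = 0.26798 - 0.24395 + 0.17735 = 0.20138 ≈ 0.2014 bits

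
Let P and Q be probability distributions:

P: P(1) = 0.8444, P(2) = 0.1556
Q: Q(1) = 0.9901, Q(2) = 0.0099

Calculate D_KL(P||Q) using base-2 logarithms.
0.4245 bits

D_KL(P||Q) = Σ P(x) log₂(P(x)/Q(x))

Computing term by term:
  P(1)·log₂(P(1)/Q(1)) = 0.8444·log₂(0.8444/0.9901) = -0.19391
  P(2)·log₂(P(2)/Q(2)) = 0.1556·log₂(0.1556/0.0099) = 0.61840

D_KL(P||Q) = -0.19391 + 0.61840 = 0.42449 ≈ 0.4245 bits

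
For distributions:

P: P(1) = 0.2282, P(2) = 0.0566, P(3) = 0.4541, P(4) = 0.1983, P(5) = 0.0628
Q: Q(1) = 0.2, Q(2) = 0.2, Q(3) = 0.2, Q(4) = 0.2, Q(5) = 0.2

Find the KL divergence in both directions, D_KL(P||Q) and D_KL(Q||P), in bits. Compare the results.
D_KL(P||Q) = 0.3702 bits, D_KL(Q||P) = 0.4263 bits. D_KL(Q||P) is larger than D_KL(P||Q) by 0.0561 bits; the two directions differ.

D_KL(P||Q) = Σ P(x) log₂(P(x)/Q(x))

Computing term by term:
  P(1)·log₂(P(1)/Q(1)) = 0.2282·log₂(0.2282/0.2) = 0.04343
  P(2)·log₂(P(2)/Q(2)) = 0.0566·log₂(0.0566/0.2) = -0.10308
  P(3)·log₂(P(3)/Q(3)) = 0.4541·log₂(0.4541/0.2) = 0.53720
  P(4)·log₂(P(4)/Q(4)) = 0.1983·log₂(0.1983/0.2) = -0.00244
  P(5)·log₂(P(5)/Q(5)) = 0.0628·log₂(0.0628/0.2) = -0.10495

D_KL(P||Q) = 0.04343 - 0.10308 + 0.53720 - 0.00244 - 0.10495 = 0.37016 ≈ 0.3702 bits

D_KL(Q||P) = Σ Q(x) log₂(Q(x)/P(x))

Computing term by term:
  Q(1)·log₂(Q(1)/P(1)) = 0.2·log₂(0.2/0.2282) = -0.03806
  Q(2)·log₂(Q(2)/P(2)) = 0.2·log₂(0.2/0.0566) = 0.36423
  Q(3)·log₂(Q(3)/P(3)) = 0.2·log₂(0.2/0.4541) = -0.23660
  Q(4)·log₂(Q(4)/P(4)) = 0.2·log₂(0.2/0.1983) = 0.00246
  Q(5)·log₂(Q(5)/P(5)) = 0.2·log₂(0.2/0.0628) = 0.33423

D_KL(Q||P) = -0.03806 + 0.36423 - 0.23660 + 0.00246 + 0.33423 = 0.42626 ≈ 0.4263 bits

These are NOT equal (difference: 0.0561 bits). KL divergence is asymmetric: D_KL(P||Q) ≠ D_KL(Q||P) in general.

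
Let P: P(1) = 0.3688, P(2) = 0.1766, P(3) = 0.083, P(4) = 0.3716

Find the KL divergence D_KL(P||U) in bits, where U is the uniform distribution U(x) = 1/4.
0.1988 bits

U(i) = 1/4 for all i

D_KL(P||U) = Σ P(x) log₂(P(x) / (1/4))
           = Σ P(x) log₂(P(x)) + log₂(4)
           = log₂(4) - H(P)

H(P) = -Σ P(x) log₂(P(x)):
  -P(1)·log₂(P(1)) = -(0.3688)·log₂(0.3688) = 0.53074
  -P(2)·log₂(P(2)) = -(0.1766)·log₂(0.1766) = 0.44175
  -P(3)·log₂(P(3)) = -(0.083)·log₂(0.083) = 0.29803
  -P(4)·log₂(P(4)) = -(0.3716)·log₂(0.3716) = 0.53071
H(P) = 0.53074 + 0.44175 + 0.29803 + 0.53071 = 1.80123 bits

log₂(4) = 2.00000 bits

D_KL(P||U) = 2.00000 - 1.80123 = 0.19877 ≈ 0.1988 bits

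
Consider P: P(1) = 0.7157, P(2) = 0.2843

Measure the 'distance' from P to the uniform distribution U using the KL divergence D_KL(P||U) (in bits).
0.1388 bits

U(i) = 1/2 for all i

D_KL(P||U) = Σ P(x) log₂(P(x) / (1/2))
           = Σ P(x) log₂(P(x)) + log₂(2)
           = log₂(2) - H(P)

H(P) = -Σ P(x) log₂(P(x)):
  -P(1)·log₂(P(1)) = -(0.7157)·log₂(0.7157) = 0.34538
  -P(2)·log₂(P(2)) = -(0.2843)·log₂(0.2843) = 0.51587
H(P) = 0.34538 + 0.51587 = 0.86125 bits

log₂(2) = 1.00000 bits

D_KL(P||U) = 1.00000 - 0.86125 = 0.13875 ≈ 0.1388 bits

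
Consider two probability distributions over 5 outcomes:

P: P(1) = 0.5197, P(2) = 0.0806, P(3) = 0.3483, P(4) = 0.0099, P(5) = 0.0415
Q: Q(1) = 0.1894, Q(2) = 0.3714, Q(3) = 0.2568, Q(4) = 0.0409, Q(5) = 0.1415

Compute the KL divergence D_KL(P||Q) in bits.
0.6386 bits

D_KL(P||Q) = Σ P(x) log₂(P(x)/Q(x))

Computing term by term:
  P(1)·log₂(P(1)/Q(1)) = 0.5197·log₂(0.5197/0.1894) = 0.75681
  P(2)·log₂(P(2)/Q(2)) = 0.0806·log₂(0.0806/0.3714) = -0.17765
  P(3)·log₂(P(3)/Q(3)) = 0.3483·log₂(0.3483/0.2568) = 0.15314
  P(4)·log₂(P(4)/Q(4)) = 0.0099·log₂(0.0099/0.0409) = -0.02026
  P(5)·log₂(P(5)/Q(5)) = 0.0415·log₂(0.0415/0.1415) = -0.07344

D_KL(P||Q) = 0.75681 - 0.17765 + 0.15314 - 0.02026 - 0.07344 = 0.63860 ≈ 0.6386 bits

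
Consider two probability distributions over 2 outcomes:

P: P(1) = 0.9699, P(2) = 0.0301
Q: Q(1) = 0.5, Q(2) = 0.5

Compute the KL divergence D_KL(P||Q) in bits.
0.8051 bits

D_KL(P||Q) = Σ P(x) log₂(P(x)/Q(x))

Computing term by term:
  P(1)·log₂(P(1)/Q(1)) = 0.9699·log₂(0.9699/0.5) = 0.92714
  P(2)·log₂(P(2)/Q(2)) = 0.0301·log₂(0.0301/0.5) = -0.12203

D_KL(P||Q) = 0.92714 - 0.12203 = 0.80511 ≈ 0.8051 bits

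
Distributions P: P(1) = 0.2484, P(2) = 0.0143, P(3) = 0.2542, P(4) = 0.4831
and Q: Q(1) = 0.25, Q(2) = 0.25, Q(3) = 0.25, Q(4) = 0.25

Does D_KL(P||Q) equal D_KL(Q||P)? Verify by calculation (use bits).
D_KL(P||Q) = 0.4039 bits, D_KL(Q||P) = 0.7907 bits. No — D_KL(P||Q) ≠ D_KL(Q||P) for this pair.

D_KL(P||Q) = Σ P(x) log₂(P(x)/Q(x))

Computing term by term:
  P(1)·log₂(P(1)/Q(1)) = 0.2484·log₂(0.2484/0.25) = -0.00230
  P(2)·log₂(P(2)/Q(2)) = 0.0143·log₂(0.0143/0.25) = -0.05903
  P(3)·log₂(P(3)/Q(3)) = 0.2542·log₂(0.2542/0.25) = 0.00611
  P(4)·log₂(P(4)/Q(4)) = 0.4831·log₂(0.4831/0.25) = 0.45914

D_KL(P||Q) = -0.00230 - 0.05903 + 0.00611 + 0.45914 = 0.40392 ≈ 0.4039 bits

D_KL(Q||P) = Σ Q(x) log₂(Q(x)/P(x))

Computing term by term:
  Q(1)·log₂(Q(1)/P(1)) = 0.25·log₂(0.25/0.2484) = 0.00232
  Q(2)·log₂(Q(2)/P(2)) = 0.25·log₂(0.25/0.0143) = 1.03196
  Q(3)·log₂(Q(3)/P(3)) = 0.25·log₂(0.25/0.2542) = -0.00601
  Q(4)·log₂(Q(4)/P(4)) = 0.25·log₂(0.25/0.4831) = -0.23760

D_KL(Q||P) = 0.00232 + 1.03196 - 0.00601 - 0.23760 = 0.79067 ≈ 0.7907 bits

These are NOT equal (difference: 0.3868 bits). KL divergence is asymmetric: D_KL(P||Q) ≠ D_KL(Q||P) in general.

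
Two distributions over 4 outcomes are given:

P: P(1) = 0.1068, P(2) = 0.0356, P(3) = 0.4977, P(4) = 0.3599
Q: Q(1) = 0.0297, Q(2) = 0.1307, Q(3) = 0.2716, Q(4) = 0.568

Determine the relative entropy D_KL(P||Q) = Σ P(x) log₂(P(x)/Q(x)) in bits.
0.3284 bits

D_KL(P||Q) = Σ P(x) log₂(P(x)/Q(x))

Computing term by term:
  P(1)·log₂(P(1)/Q(1)) = 0.1068·log₂(0.1068/0.0297) = 0.19719
  P(2)·log₂(P(2)/Q(2)) = 0.0356·log₂(0.0356/0.1307) = -0.06680
  P(3)·log₂(P(3)/Q(3)) = 0.4977·log₂(0.4977/0.2716) = 0.43489
  P(4)·log₂(P(4)/Q(4)) = 0.3599·log₂(0.3599/0.568) = -0.23692

D_KL(P||Q) = 0.19719 - 0.06680 + 0.43489 - 0.23692 = 0.32836 ≈ 0.3284 bits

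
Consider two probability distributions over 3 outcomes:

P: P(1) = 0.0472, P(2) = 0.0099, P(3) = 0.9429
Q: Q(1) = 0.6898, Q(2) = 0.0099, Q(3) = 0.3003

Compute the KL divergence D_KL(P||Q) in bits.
1.3738 bits

D_KL(P||Q) = Σ P(x) log₂(P(x)/Q(x))

Computing term by term:
  P(1)·log₂(P(1)/Q(1)) = 0.0472·log₂(0.0472/0.6898) = -0.18263
  P(2)·log₂(P(2)/Q(2)) = 0.0099·log₂(0.0099/0.0099) = 0.00000
  P(3)·log₂(P(3)/Q(3)) = 0.9429·log₂(0.9429/0.3003) = 1.55645

D_KL(P||Q) = -0.18263 + 0.00000 + 1.55645 = 1.37382 ≈ 1.3738 bits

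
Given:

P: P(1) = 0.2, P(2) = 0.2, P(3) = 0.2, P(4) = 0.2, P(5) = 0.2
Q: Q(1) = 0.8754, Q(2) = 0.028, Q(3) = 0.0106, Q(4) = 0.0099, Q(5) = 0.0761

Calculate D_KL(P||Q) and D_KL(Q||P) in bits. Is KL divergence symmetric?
D_KL(P||Q) = 2.1350 bits, D_KL(Q||P) = 1.5912 bits. No, KL divergence is not symmetric.

D_KL(P||Q) = Σ P(x) log₂(P(x)/Q(x))

Computing term by term:
  P(1)·log₂(P(1)/Q(1)) = 0.2·log₂(0.2/0.8754) = -0.42599
  P(2)·log₂(P(2)/Q(2)) = 0.2·log₂(0.2/0.028) = 0.56730
  P(3)·log₂(P(3)/Q(3)) = 0.2·log₂(0.2/0.0106) = 0.84757
  P(4)·log₂(P(4)/Q(4)) = 0.2·log₂(0.2/0.0099) = 0.86729
  P(5)·log₂(P(5)/Q(5)) = 0.2·log₂(0.2/0.0761) = 0.27881

D_KL(P||Q) = -0.42599 + 0.56730 + 0.84757 + 0.86729 + 0.27881 = 2.13498 ≈ 2.1350 bits

D_KL(Q||P) = Σ Q(x) log₂(Q(x)/P(x))

Computing term by term:
  Q(1)·log₂(Q(1)/P(1)) = 0.8754·log₂(0.8754/0.2) = 1.86455
  Q(2)·log₂(Q(2)/P(2)) = 0.028·log₂(0.028/0.2) = -0.07942
  Q(3)·log₂(Q(3)/P(3)) = 0.0106·log₂(0.0106/0.2) = -0.04492
  Q(4)·log₂(Q(4)/P(4)) = 0.0099·log₂(0.0099/0.2) = -0.04293
  Q(5)·log₂(Q(5)/P(5)) = 0.0761·log₂(0.0761/0.2) = -0.10609

D_KL(Q||P) = 1.86455 - 0.07942 - 0.04492 - 0.04293 - 0.10609 = 1.59119 ≈ 1.5912 bits

These are NOT equal (difference: 0.5438 bits). KL divergence is asymmetric: D_KL(P||Q) ≠ D_KL(Q||P) in general.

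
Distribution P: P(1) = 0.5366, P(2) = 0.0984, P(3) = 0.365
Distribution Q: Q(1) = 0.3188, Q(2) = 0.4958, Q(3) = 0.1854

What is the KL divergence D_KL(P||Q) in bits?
0.5302 bits

D_KL(P||Q) = Σ P(x) log₂(P(x)/Q(x))

Computing term by term:
  P(1)·log₂(P(1)/Q(1)) = 0.5366·log₂(0.5366/0.3188) = 0.40309
  P(2)·log₂(P(2)/Q(2)) = 0.0984·log₂(0.0984/0.4958) = -0.22957
  P(3)·log₂(P(3)/Q(3)) = 0.365·log₂(0.365/0.1854) = 0.35670

D_KL(P||Q) = 0.40309 - 0.22957 + 0.35670 = 0.53022 ≈ 0.5302 bits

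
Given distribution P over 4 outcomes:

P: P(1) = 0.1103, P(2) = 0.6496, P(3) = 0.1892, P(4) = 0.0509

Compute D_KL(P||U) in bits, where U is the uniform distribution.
0.5718 bits

U(i) = 1/4 for all i

D_KL(P||U) = Σ P(x) log₂(P(x) / (1/4))
           = Σ P(x) log₂(P(x)) + log₂(4)
           = log₂(4) - H(P)

H(P) = -Σ P(x) log₂(P(x)):
  -P(1)·log₂(P(1)) = -(0.1103)·log₂(0.1103) = 0.35081
  -P(2)·log₂(P(2)) = -(0.6496)·log₂(0.6496) = 0.40430
  -P(3)·log₂(P(3)) = -(0.1892)·log₂(0.1892) = 0.45446
  -P(4)·log₂(P(4)) = -(0.0509)·log₂(0.0509) = 0.21868
H(P) = 0.35081 + 0.40430 + 0.45446 + 0.21868 = 1.42825 bits

log₂(4) = 2.00000 bits

D_KL(P||U) = 2.00000 - 1.42825 = 0.57175 ≈ 0.5718 bits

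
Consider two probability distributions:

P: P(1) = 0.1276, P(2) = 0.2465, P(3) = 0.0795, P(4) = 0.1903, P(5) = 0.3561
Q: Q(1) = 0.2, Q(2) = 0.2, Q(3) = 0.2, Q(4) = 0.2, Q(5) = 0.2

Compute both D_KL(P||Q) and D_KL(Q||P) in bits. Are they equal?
D_KL(P||Q) = 0.1685 bits, D_KL(Q||P) = 0.1834 bits. No, they are not equal.

D_KL(P||Q) = Σ P(x) log₂(P(x)/Q(x))

Computing term by term:
  P(1)·log₂(P(1)/Q(1)) = 0.1276·log₂(0.1276/0.2) = -0.08273
  P(2)·log₂(P(2)/Q(2)) = 0.2465·log₂(0.2465/0.2) = 0.07434
  P(3)·log₂(P(3)/Q(3)) = 0.0795·log₂(0.0795/0.2) = -0.10581
  P(4)·log₂(P(4)/Q(4)) = 0.1903·log₂(0.1903/0.2) = -0.01365
  P(5)·log₂(P(5)/Q(5)) = 0.3561·log₂(0.3561/0.2) = 0.29638

D_KL(P||Q) = -0.08273 + 0.07434 - 0.10581 - 0.01365 + 0.29638 = 0.16853 ≈ 0.1685 bits

D_KL(Q||P) = Σ Q(x) log₂(Q(x)/P(x))

Computing term by term:
  Q(1)·log₂(Q(1)/P(1)) = 0.2·log₂(0.2/0.1276) = 0.12967
  Q(2)·log₂(Q(2)/P(2)) = 0.2·log₂(0.2/0.2465) = -0.06032
  Q(3)·log₂(Q(3)/P(3)) = 0.2·log₂(0.2/0.0795) = 0.26619
  Q(4)·log₂(Q(4)/P(4)) = 0.2·log₂(0.2/0.1903) = 0.01434
  Q(5)·log₂(Q(5)/P(5)) = 0.2·log₂(0.2/0.3561) = -0.16646

D_KL(Q||P) = 0.12967 - 0.06032 + 0.26619 + 0.01434 - 0.16646 = 0.18342 ≈ 0.1834 bits

These are NOT equal (difference: 0.0149 bits). KL divergence is asymmetric: D_KL(P||Q) ≠ D_KL(Q||P) in general.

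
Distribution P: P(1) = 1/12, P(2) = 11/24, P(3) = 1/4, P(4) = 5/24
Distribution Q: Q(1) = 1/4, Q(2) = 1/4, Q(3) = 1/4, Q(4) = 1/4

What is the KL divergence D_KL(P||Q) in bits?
0.2139 bits

D_KL(P||Q) = Σ P(x) log₂(P(x)/Q(x))

Computing term by term:
  P(1)·log₂(P(1)/Q(1)) = (1/12)·log₂((1/12)/(1/4)) = -0.13208
  P(2)·log₂(P(2)/Q(2)) = (11/24)·log₂((11/24)/(1/4)) = 0.40080
  P(3)·log₂(P(3)/Q(3)) = (1/4)·log₂((1/4)/(1/4)) = 0.00000
  P(4)·log₂(P(4)/Q(4)) = (5/24)·log₂((5/24)/(1/4)) = -0.05480

D_KL(P||Q) = -0.13208 + 0.40080 + 0.00000 - 0.05480 = 0.21392 ≈ 0.2139 bits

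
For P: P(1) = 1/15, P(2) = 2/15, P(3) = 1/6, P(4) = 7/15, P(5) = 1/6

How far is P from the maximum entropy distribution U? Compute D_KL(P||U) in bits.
0.2991 bits

U(i) = 1/5 for all i

D_KL(P||U) = Σ P(x) log₂(P(x) / (1/5))
           = Σ P(x) log₂(P(x)) + log₂(5)
           = log₂(5) - H(P)

H(P) = -Σ P(x) log₂(P(x)):
  -P(1)·log₂(P(1)) = -(1/15)·log₂(1/15) = 0.26046
  -P(2)·log₂(P(2)) = -(2/15)·log₂(2/15) = 0.38759
  -P(3)·log₂(P(3)) = -(1/6)·log₂(1/6) = 0.43083
  -P(4)·log₂(P(4)) = -(7/15)·log₂(7/15) = 0.51312
  -P(5)·log₂(P(5)) = -(1/6)·log₂(1/6) = 0.43083
H(P) = 0.26046 + 0.38759 + 0.43083 + 0.51312 + 0.43083 = 2.02283 bits

log₂(5) = 2.32193 bits

D_KL(P||U) = 2.32193 - 2.02283 = 0.29910 ≈ 0.2991 bits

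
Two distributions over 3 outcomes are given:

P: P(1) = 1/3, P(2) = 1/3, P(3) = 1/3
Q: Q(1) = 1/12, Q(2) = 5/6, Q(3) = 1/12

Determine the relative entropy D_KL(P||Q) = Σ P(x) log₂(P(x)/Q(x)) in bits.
0.8927 bits

D_KL(P||Q) = Σ P(x) log₂(P(x)/Q(x))

Computing term by term:
  P(1)·log₂(P(1)/Q(1)) = (1/3)·log₂((1/3)/(1/12)) = 0.66667
  P(2)·log₂(P(2)/Q(2)) = (1/3)·log₂((1/3)/(5/6)) = -0.44064
  P(3)·log₂(P(3)/Q(3)) = (1/3)·log₂((1/3)/(1/12)) = 0.66667

D_KL(P||Q) = 0.66667 - 0.44064 + 0.66667 = 0.89270 ≈ 0.8927 bits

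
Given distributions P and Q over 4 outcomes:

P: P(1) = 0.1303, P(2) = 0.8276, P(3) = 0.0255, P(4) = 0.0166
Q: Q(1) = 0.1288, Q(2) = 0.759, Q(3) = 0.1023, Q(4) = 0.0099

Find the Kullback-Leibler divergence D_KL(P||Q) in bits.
0.0668 bits

D_KL(P||Q) = Σ P(x) log₂(P(x)/Q(x))

Computing term by term:
  P(1)·log₂(P(1)/Q(1)) = 0.1303·log₂(0.1303/0.1288) = 0.00218
  P(2)·log₂(P(2)/Q(2)) = 0.8276·log₂(0.8276/0.759) = 0.10331
  P(3)·log₂(P(3)/Q(3)) = 0.0255·log₂(0.0255/0.1023) = -0.05111
  P(4)·log₂(P(4)/Q(4)) = 0.0166·log₂(0.0166/0.0099) = 0.01238

D_KL(P||Q) = 0.00218 + 0.10331 - 0.05111 + 0.01238 = 0.06676 ≈ 0.0668 bits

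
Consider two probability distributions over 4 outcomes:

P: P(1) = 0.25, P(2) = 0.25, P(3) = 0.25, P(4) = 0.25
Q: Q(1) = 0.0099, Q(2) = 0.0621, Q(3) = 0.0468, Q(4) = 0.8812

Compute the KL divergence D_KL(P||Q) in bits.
1.8169 bits

D_KL(P||Q) = Σ P(x) log₂(P(x)/Q(x))

Computing term by term:
  P(1)·log₂(P(1)/Q(1)) = 0.25·log₂(0.25/0.0099) = 1.16459
  P(2)·log₂(P(2)/Q(2)) = 0.25·log₂(0.25/0.0621) = 0.50232
  P(3)·log₂(P(3)/Q(3)) = 0.25·log₂(0.25/0.0468) = 0.60434
  P(4)·log₂(P(4)/Q(4)) = 0.25·log₂(0.25/0.8812) = -0.45439

D_KL(P||Q) = 1.16459 + 0.50232 + 0.60434 - 0.45439 = 1.81686 ≈ 1.8169 bits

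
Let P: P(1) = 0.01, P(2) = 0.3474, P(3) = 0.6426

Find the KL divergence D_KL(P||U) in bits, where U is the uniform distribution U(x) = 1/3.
0.5786 bits

U(i) = 1/3 for all i

D_KL(P||U) = Σ P(x) log₂(P(x) / (1/3))
           = Σ P(x) log₂(P(x)) + log₂(3)
           = log₂(3) - H(P)

H(P) = -Σ P(x) log₂(P(x)):
  -P(1)·log₂(P(1)) = -(0.01)·log₂(0.01) = 0.06644
  -P(2)·log₂(P(2)) = -(0.3474)·log₂(0.3474) = 0.52990
  -P(3)·log₂(P(3)) = -(0.6426)·log₂(0.6426) = 0.40998
H(P) = 0.06644 + 0.52990 + 0.40998 = 1.00632 bits

log₂(3) = 1.58496 bits

D_KL(P||U) = 1.58496 - 1.00632 = 0.57864 ≈ 0.5786 bits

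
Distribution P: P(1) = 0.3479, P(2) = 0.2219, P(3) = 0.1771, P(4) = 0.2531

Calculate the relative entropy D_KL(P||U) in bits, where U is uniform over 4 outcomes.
0.0441 bits

U(i) = 1/4 for all i

D_KL(P||U) = Σ P(x) log₂(P(x) / (1/4))
           = Σ P(x) log₂(P(x)) + log₂(4)
           = log₂(4) - H(P)

H(P) = -Σ P(x) log₂(P(x)):
  -P(1)·log₂(P(1)) = -(0.3479)·log₂(0.3479) = 0.52994
  -P(2)·log₂(P(2)) = -(0.2219)·log₂(0.2219) = 0.48197
  -P(3)·log₂(P(3)) = -(0.1771)·log₂(0.1771) = 0.44228
  -P(4)·log₂(P(4)) = -(0.2531)·log₂(0.2531) = 0.50170
H(P) = 0.52994 + 0.48197 + 0.44228 + 0.50170 = 1.95589 bits

log₂(4) = 2.00000 bits

D_KL(P||U) = 2.00000 - 1.95589 = 0.04411 ≈ 0.0441 bits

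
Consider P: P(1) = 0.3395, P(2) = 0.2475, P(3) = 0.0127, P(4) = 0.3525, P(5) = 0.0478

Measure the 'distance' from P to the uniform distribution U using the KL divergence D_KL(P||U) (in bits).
0.4743 bits

U(i) = 1/5 for all i

D_KL(P||U) = Σ P(x) log₂(P(x) / (1/5))
           = Σ P(x) log₂(P(x)) + log₂(5)
           = log₂(5) - H(P)

H(P) = -Σ P(x) log₂(P(x)):
  -P(1)·log₂(P(1)) = -(0.3395)·log₂(0.3395) = 0.52912
  -P(2)·log₂(P(2)) = -(0.2475)·log₂(0.2475) = 0.49859
  -P(3)·log₂(P(3)) = -(0.0127)·log₂(0.0127) = 0.08000
  -P(4)·log₂(P(4)) = -(0.3525)·log₂(0.3525) = 0.53027
  -P(5)·log₂(P(5)) = -(0.0478)·log₂(0.0478) = 0.20969
H(P) = 0.52912 + 0.49859 + 0.08000 + 0.53027 + 0.20969 = 1.84767 bits

log₂(5) = 2.32193 bits

D_KL(P||U) = 2.32193 - 1.84767 = 0.47426 ≈ 0.4743 bits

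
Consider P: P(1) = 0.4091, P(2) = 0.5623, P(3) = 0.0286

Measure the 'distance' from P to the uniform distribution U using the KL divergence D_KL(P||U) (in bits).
0.4437 bits

U(i) = 1/3 for all i

D_KL(P||U) = Σ P(x) log₂(P(x) / (1/3))
           = Σ P(x) log₂(P(x)) + log₂(3)
           = log₂(3) - H(P)

H(P) = -Σ P(x) log₂(P(x)):
  -P(1)·log₂(P(1)) = -(0.4091)·log₂(0.4091) = 0.52752
  -P(2)·log₂(P(2)) = -(0.5623)·log₂(0.5623) = 0.46704
  -P(3)·log₂(P(3)) = -(0.0286)·log₂(0.0286) = 0.14666
H(P) = 0.52752 + 0.46704 + 0.14666 = 1.14122 bits

log₂(3) = 1.58496 bits

D_KL(P||U) = 1.58496 - 1.14122 = 0.44374 ≈ 0.4437 bits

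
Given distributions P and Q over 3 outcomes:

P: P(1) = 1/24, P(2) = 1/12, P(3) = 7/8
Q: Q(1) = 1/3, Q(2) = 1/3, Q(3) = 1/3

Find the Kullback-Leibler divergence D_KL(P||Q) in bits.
0.9266 bits

D_KL(P||Q) = Σ P(x) log₂(P(x)/Q(x))

Computing term by term:
  P(1)·log₂(P(1)/Q(1)) = (1/24)·log₂((1/24)/(1/3)) = -0.12500
  P(2)·log₂(P(2)/Q(2)) = (1/12)·log₂((1/12)/(1/3)) = -0.16667
  P(3)·log₂(P(3)/Q(3)) = (7/8)·log₂((7/8)/(1/3)) = 1.21828

D_KL(P||Q) = -0.12500 - 0.16667 + 1.21828 = 0.92661 ≈ 0.9266 bits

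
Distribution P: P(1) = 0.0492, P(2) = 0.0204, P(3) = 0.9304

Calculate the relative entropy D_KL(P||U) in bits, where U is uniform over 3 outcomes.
1.1598 bits

U(i) = 1/3 for all i

D_KL(P||U) = Σ P(x) log₂(P(x) / (1/3))
           = Σ P(x) log₂(P(x)) + log₂(3)
           = log₂(3) - H(P)

H(P) = -Σ P(x) log₂(P(x)):
  -P(1)·log₂(P(1)) = -(0.0492)·log₂(0.0492) = 0.21378
  -P(2)·log₂(P(2)) = -(0.0204)·log₂(0.0204) = 0.11455
  -P(3)·log₂(P(3)) = -(0.9304)·log₂(0.9304) = 0.09683
H(P) = 0.21378 + 0.11455 + 0.09683 = 0.42516 bits

log₂(3) = 1.58496 bits

D_KL(P||U) = 1.58496 - 0.42516 = 1.15980 ≈ 1.1598 bits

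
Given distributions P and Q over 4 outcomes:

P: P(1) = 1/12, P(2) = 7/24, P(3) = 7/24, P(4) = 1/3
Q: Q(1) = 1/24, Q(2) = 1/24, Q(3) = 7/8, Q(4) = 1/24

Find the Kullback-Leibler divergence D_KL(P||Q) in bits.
1.4399 bits

D_KL(P||Q) = Σ P(x) log₂(P(x)/Q(x))

Computing term by term:
  P(1)·log₂(P(1)/Q(1)) = (1/12)·log₂((1/12)/(1/24)) = 0.08333
  P(2)·log₂(P(2)/Q(2)) = (7/24)·log₂((7/24)/(1/24)) = 0.81881
  P(3)·log₂(P(3)/Q(3)) = (7/24)·log₂((7/24)/(7/8)) = -0.46228
  P(4)·log₂(P(4)/Q(4)) = (1/3)·log₂((1/3)/(1/24)) = 1.00000

D_KL(P||Q) = 0.08333 + 0.81881 - 0.46228 + 1.00000 = 1.43986 ≈ 1.4399 bits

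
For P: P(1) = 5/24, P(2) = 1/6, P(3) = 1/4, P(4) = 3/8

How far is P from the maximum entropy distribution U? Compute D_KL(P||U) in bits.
0.0671 bits

U(i) = 1/4 for all i

D_KL(P||U) = Σ P(x) log₂(P(x) / (1/4))
           = Σ P(x) log₂(P(x)) + log₂(4)
           = log₂(4) - H(P)

H(P) = -Σ P(x) log₂(P(x)):
  -P(1)·log₂(P(1)) = -(5/24)·log₂(5/24) = 0.47147
  -P(2)·log₂(P(2)) = -(1/6)·log₂(1/6) = 0.43083
  -P(3)·log₂(P(3)) = -(1/4)·log₂(1/4) = 0.50000
  -P(4)·log₂(P(4)) = -(3/8)·log₂(3/8) = 0.53064
H(P) = 0.47147 + 0.43083 + 0.50000 + 0.53064 = 1.93294 bits

log₂(4) = 2.00000 bits

D_KL(P||U) = 2.00000 - 1.93294 = 0.06706 ≈ 0.0671 bits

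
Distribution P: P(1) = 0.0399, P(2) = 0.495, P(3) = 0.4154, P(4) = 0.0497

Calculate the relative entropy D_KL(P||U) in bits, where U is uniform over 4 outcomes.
0.5707 bits

U(i) = 1/4 for all i

D_KL(P||U) = Σ P(x) log₂(P(x) / (1/4))
           = Σ P(x) log₂(P(x)) + log₂(4)
           = log₂(4) - H(P)

H(P) = -Σ P(x) log₂(P(x)):
  -P(1)·log₂(P(1)) = -(0.0399)·log₂(0.0399) = 0.18543
  -P(2)·log₂(P(2)) = -(0.495)·log₂(0.495) = 0.50218
  -P(3)·log₂(P(3)) = -(0.4154)·log₂(0.4154) = 0.52649
  -P(4)·log₂(P(4)) = -(0.0497)·log₂(0.0497) = 0.21523
H(P) = 0.18543 + 0.50218 + 0.52649 + 0.21523 = 1.42933 bits

log₂(4) = 2.00000 bits

D_KL(P||U) = 2.00000 - 1.42933 = 0.57067 ≈ 0.5707 bits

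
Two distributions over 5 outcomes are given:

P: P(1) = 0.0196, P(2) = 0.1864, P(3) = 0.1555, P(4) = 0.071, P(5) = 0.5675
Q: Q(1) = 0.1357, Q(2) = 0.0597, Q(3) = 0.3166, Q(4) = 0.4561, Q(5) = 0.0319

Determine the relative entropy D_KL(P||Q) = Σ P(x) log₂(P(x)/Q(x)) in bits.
2.2583 bits

D_KL(P||Q) = Σ P(x) log₂(P(x)/Q(x))

Computing term by term:
  P(1)·log₂(P(1)/Q(1)) = 0.0196·log₂(0.0196/0.1357) = -0.05471
  P(2)·log₂(P(2)/Q(2)) = 0.1864·log₂(0.1864/0.0597) = 0.30618
  P(3)·log₂(P(3)/Q(3)) = 0.1555·log₂(0.1555/0.3166) = -0.15950
  P(4)·log₂(P(4)/Q(4)) = 0.071·log₂(0.071/0.4561) = -0.19053
  P(5)·log₂(P(5)/Q(5)) = 0.5675·log₂(0.5675/0.0319) = 2.35682

D_KL(P||Q) = -0.05471 + 0.30618 - 0.15950 - 0.19053 + 2.35682 = 2.25826 ≈ 2.2583 bits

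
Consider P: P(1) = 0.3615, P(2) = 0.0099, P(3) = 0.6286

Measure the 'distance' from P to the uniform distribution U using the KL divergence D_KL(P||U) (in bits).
0.5674 bits

U(i) = 1/3 for all i

D_KL(P||U) = Σ P(x) log₂(P(x) / (1/3))
           = Σ P(x) log₂(P(x)) + log₂(3)
           = log₂(3) - H(P)

H(P) = -Σ P(x) log₂(P(x)):
  -P(1)·log₂(P(1)) = -(0.3615)·log₂(0.3615) = 0.53066
  -P(2)·log₂(P(2)) = -(0.0099)·log₂(0.0099) = 0.06592
  -P(3)·log₂(P(3)) = -(0.6286)·log₂(0.6286) = 0.42103
H(P) = 0.53066 + 0.06592 + 0.42103 = 1.01761 bits

log₂(3) = 1.58496 bits

D_KL(P||U) = 1.58496 - 1.01761 = 0.56735 ≈ 0.5674 bits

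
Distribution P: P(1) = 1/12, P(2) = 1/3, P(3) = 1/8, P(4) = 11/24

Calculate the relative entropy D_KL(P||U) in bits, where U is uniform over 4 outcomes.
0.2821 bits

U(i) = 1/4 for all i

D_KL(P||U) = Σ P(x) log₂(P(x) / (1/4))
           = Σ P(x) log₂(P(x)) + log₂(4)
           = log₂(4) - H(P)

H(P) = -Σ P(x) log₂(P(x)):
  -P(1)·log₂(P(1)) = -(1/12)·log₂(1/12) = 0.29875
  -P(2)·log₂(P(2)) = -(1/3)·log₂(1/3) = 0.52832
  -P(3)·log₂(P(3)) = -(1/8)·log₂(1/8) = 0.37500
  -P(4)·log₂(P(4)) = -(11/24)·log₂(11/24) = 0.51587
H(P) = 0.29875 + 0.52832 + 0.37500 + 0.51587 = 1.71794 bits

log₂(4) = 2.00000 bits

D_KL(P||U) = 2.00000 - 1.71794 = 0.28206 ≈ 0.2821 bits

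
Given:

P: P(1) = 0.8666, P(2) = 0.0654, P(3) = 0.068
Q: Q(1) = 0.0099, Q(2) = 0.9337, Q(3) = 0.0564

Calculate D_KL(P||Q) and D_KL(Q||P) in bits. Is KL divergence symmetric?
D_KL(P||Q) = 5.3586 bits, D_KL(Q||P) = 3.5022 bits. No, KL divergence is not symmetric.

D_KL(P||Q) = Σ P(x) log₂(P(x)/Q(x))

Computing term by term:
  P(1)·log₂(P(1)/Q(1)) = 0.8666·log₂(0.8666/0.0099) = 5.59112
  P(2)·log₂(P(2)/Q(2)) = 0.0654·log₂(0.0654/0.9337) = -0.25085
  P(3)·log₂(P(3)/Q(3)) = 0.068·log₂(0.068/0.0564) = 0.01835

D_KL(P||Q) = 5.59112 - 0.25085 + 0.01835 = 5.35862 ≈ 5.3586 bits

D_KL(Q||P) = Σ Q(x) log₂(Q(x)/P(x))

Computing term by term:
  Q(1)·log₂(Q(1)/P(1)) = 0.0099·log₂(0.0099/0.8666) = -0.06387
  Q(2)·log₂(Q(2)/P(2)) = 0.9337·log₂(0.9337/0.0654) = 3.58130
  Q(3)·log₂(Q(3)/P(3)) = 0.0564·log₂(0.0564/0.068) = -0.01522

D_KL(Q||P) = -0.06387 + 3.58130 - 0.01522 = 3.50221 ≈ 3.5022 bits

These are NOT equal (difference: 1.8564 bits). KL divergence is asymmetric: D_KL(P||Q) ≠ D_KL(Q||P) in general.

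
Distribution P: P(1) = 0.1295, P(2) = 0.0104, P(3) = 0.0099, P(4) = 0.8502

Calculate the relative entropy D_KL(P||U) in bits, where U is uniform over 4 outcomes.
1.2846 bits

U(i) = 1/4 for all i

D_KL(P||U) = Σ P(x) log₂(P(x) / (1/4))
           = Σ P(x) log₂(P(x)) + log₂(4)
           = log₂(4) - H(P)

H(P) = -Σ P(x) log₂(P(x)):
  -P(1)·log₂(P(1)) = -(0.1295)·log₂(0.1295) = 0.38189
  -P(2)·log₂(P(2)) = -(0.0104)·log₂(0.0104) = 0.06851
  -P(3)·log₂(P(3)) = -(0.0099)·log₂(0.0099) = 0.06592
  -P(4)·log₂(P(4)) = -(0.8502)·log₂(0.8502) = 0.19905
H(P) = 0.38189 + 0.06851 + 0.06592 + 0.19905 = 0.71537 bits

log₂(4) = 2.00000 bits

D_KL(P||U) = 2.00000 - 0.71537 = 1.28463 ≈ 1.2846 bits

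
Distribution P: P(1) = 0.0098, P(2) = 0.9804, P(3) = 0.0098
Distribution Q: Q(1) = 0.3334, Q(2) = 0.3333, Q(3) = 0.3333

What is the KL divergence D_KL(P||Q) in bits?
1.4263 bits

D_KL(P||Q) = Σ P(x) log₂(P(x)/Q(x))

Computing term by term:
  P(1)·log₂(P(1)/Q(1)) = 0.0098·log₂(0.0098/0.3334) = -0.04987
  P(2)·log₂(P(2)/Q(2)) = 0.9804·log₂(0.9804/0.3333) = 1.52604
  P(3)·log₂(P(3)/Q(3)) = 0.0098·log₂(0.0098/0.3333) = -0.04986

D_KL(P||Q) = -0.04987 + 1.52604 - 0.04986 = 1.42631 ≈ 1.4263 bits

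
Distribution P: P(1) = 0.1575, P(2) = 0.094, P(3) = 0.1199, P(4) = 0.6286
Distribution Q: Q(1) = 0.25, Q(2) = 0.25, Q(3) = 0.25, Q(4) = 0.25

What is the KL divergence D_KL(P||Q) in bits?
0.4714 bits

D_KL(P||Q) = Σ P(x) log₂(P(x)/Q(x))

Computing term by term:
  P(1)·log₂(P(1)/Q(1)) = 0.1575·log₂(0.1575/0.25) = -0.10499
  P(2)·log₂(P(2)/Q(2)) = 0.094·log₂(0.094/0.25) = -0.13265
  P(3)·log₂(P(3)/Q(3)) = 0.1199·log₂(0.1199/0.25) = -0.12711
  P(4)·log₂(P(4)/Q(4)) = 0.6286·log₂(0.6286/0.25) = 0.83617

D_KL(P||Q) = -0.10499 - 0.13265 - 0.12711 + 0.83617 = 0.47142 ≈ 0.4714 bits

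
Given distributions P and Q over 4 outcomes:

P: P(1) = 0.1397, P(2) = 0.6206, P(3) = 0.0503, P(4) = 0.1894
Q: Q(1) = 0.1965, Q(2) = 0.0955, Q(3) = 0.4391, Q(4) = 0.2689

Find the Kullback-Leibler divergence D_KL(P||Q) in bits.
1.3539 bits

D_KL(P||Q) = Σ P(x) log₂(P(x)/Q(x))

Computing term by term:
  P(1)·log₂(P(1)/Q(1)) = 0.1397·log₂(0.1397/0.1965) = -0.06876
  P(2)·log₂(P(2)/Q(2)) = 0.6206·log₂(0.6206/0.0955) = 1.67568
  P(3)·log₂(P(3)/Q(3)) = 0.0503·log₂(0.0503/0.4391) = -0.15723
  P(4)·log₂(P(4)/Q(4)) = 0.1894·log₂(0.1894/0.2689) = -0.09577

D_KL(P||Q) = -0.06876 + 1.67568 - 0.15723 - 0.09577 = 1.35392 ≈ 1.3539 bits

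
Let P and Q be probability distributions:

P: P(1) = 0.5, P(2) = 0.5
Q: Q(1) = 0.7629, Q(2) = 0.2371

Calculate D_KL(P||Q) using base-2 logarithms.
0.2334 bits

D_KL(P||Q) = Σ P(x) log₂(P(x)/Q(x))

Computing term by term:
  P(1)·log₂(P(1)/Q(1)) = 0.5·log₂(0.5/0.7629) = -0.30478
  P(2)·log₂(P(2)/Q(2)) = 0.5·log₂(0.5/0.2371) = 0.53822

D_KL(P||Q) = -0.30478 + 0.53822 = 0.23344 ≈ 0.2334 bits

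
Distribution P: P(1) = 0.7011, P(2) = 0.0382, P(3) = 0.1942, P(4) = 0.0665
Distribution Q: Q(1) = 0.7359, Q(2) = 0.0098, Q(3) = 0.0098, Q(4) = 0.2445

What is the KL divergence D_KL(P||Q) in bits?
0.7378 bits

D_KL(P||Q) = Σ P(x) log₂(P(x)/Q(x))

Computing term by term:
  P(1)·log₂(P(1)/Q(1)) = 0.7011·log₂(0.7011/0.7359) = -0.04900
  P(2)·log₂(P(2)/Q(2)) = 0.0382·log₂(0.0382/0.0098) = 0.07498
  P(3)·log₂(P(3)/Q(3)) = 0.1942·log₂(0.1942/0.0098) = 0.83673
  P(4)·log₂(P(4)/Q(4)) = 0.0665·log₂(0.0665/0.2445) = -0.12491

D_KL(P||Q) = -0.04900 + 0.07498 + 0.83673 - 0.12491 = 0.73780 ≈ 0.7378 bits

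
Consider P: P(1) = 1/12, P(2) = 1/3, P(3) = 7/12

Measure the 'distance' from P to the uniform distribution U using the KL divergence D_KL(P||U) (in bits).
0.3043 bits

U(i) = 1/3 for all i

D_KL(P||U) = Σ P(x) log₂(P(x) / (1/3))
           = Σ P(x) log₂(P(x)) + log₂(3)
           = log₂(3) - H(P)

H(P) = -Σ P(x) log₂(P(x)):
  -P(1)·log₂(P(1)) = -(1/12)·log₂(1/12) = 0.29875
  -P(2)·log₂(P(2)) = -(1/3)·log₂(1/3) = 0.52832
  -P(3)·log₂(P(3)) = -(7/12)·log₂(7/12) = 0.45360
H(P) = 0.29875 + 0.52832 + 0.45360 = 1.28067 bits

log₂(3) = 1.58496 bits

D_KL(P||U) = 1.58496 - 1.28067 = 0.30429 ≈ 0.3043 bits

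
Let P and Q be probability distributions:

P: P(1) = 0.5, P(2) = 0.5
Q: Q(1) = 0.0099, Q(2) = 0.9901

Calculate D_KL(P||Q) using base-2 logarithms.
2.3364 bits

D_KL(P||Q) = Σ P(x) log₂(P(x)/Q(x))

Computing term by term:
  P(1)·log₂(P(1)/Q(1)) = 0.5·log₂(0.5/0.0099) = 2.82918
  P(2)·log₂(P(2)/Q(2)) = 0.5·log₂(0.5/0.9901) = -0.49282

D_KL(P||Q) = 2.82918 - 0.49282 = 2.33636 ≈ 2.3364 bits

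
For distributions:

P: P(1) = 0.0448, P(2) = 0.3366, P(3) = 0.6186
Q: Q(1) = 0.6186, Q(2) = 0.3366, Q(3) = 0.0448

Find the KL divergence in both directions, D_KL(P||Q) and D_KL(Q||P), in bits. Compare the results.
D_KL(P||Q) = 2.1732 bits, D_KL(Q||P) = 2.1732 bits. The two directions give exactly the same value for this pair.

D_KL(P||Q) = Σ P(x) log₂(P(x)/Q(x))

Computing term by term:
  P(1)·log₂(P(1)/Q(1)) = 0.0448·log₂(0.0448/0.6186) = -0.16968
  P(2)·log₂(P(2)/Q(2)) = 0.3366·log₂(0.3366/0.3366) = 0.00000
  P(3)·log₂(P(3)/Q(3)) = 0.6186·log₂(0.6186/0.0448) = 2.34291

D_KL(P||Q) = -0.16968 + 0.00000 + 2.34291 = 2.17323 ≈ 2.1732 bits

D_KL(Q||P) = Σ Q(x) log₂(Q(x)/P(x))

Computing term by term:
  Q(1)·log₂(Q(1)/P(1)) = 0.6186·log₂(0.6186/0.0448) = 2.34291
  Q(2)·log₂(Q(2)/P(2)) = 0.3366·log₂(0.3366/0.3366) = 0.00000
  Q(3)·log₂(Q(3)/P(3)) = 0.0448·log₂(0.0448/0.6186) = -0.16968

D_KL(Q||P) = 2.34291 + 0.00000 - 0.16968 = 2.17323 ≈ 2.1732 bits

These ARE equal here. Q is P with outcomes relabeled (Q(1) = P(3), Q(3) = P(1)) by a relabeling that is its own inverse, so the two sums contain exactly the same terms in a different order. This is a special case — KL divergence is not symmetric in general: D_KL(P||Q) ≠ D_KL(Q||P) for most P, Q.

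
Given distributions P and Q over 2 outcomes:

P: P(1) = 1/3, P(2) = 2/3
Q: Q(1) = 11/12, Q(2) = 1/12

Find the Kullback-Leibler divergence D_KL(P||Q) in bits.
1.5135 bits

D_KL(P||Q) = Σ P(x) log₂(P(x)/Q(x))

Computing term by term:
  P(1)·log₂(P(1)/Q(1)) = (1/3)·log₂((1/3)/(11/12)) = -0.48648
  P(2)·log₂(P(2)/Q(2)) = (2/3)·log₂((2/3)/(1/12)) = 2.00000

D_KL(P||Q) = -0.48648 + 2.00000 = 1.51352 ≈ 1.5135 bits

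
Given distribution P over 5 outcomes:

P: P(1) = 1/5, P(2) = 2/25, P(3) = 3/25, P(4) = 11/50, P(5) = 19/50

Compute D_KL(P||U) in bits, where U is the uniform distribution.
0.1879 bits

U(i) = 1/5 for all i

D_KL(P||U) = Σ P(x) log₂(P(x) / (1/5))
           = Σ P(x) log₂(P(x)) + log₂(5)
           = log₂(5) - H(P)

H(P) = -Σ P(x) log₂(P(x)):
  -P(1)·log₂(P(1)) = -(1/5)·log₂(1/5) = 0.46439
  -P(2)·log₂(P(2)) = -(2/25)·log₂(2/25) = 0.29151
  -P(3)·log₂(P(3)) = -(3/25)·log₂(3/25) = 0.36707
  -P(4)·log₂(P(4)) = -(11/50)·log₂(11/50) = 0.48057
  -P(5)·log₂(P(5)) = -(19/50)·log₂(19/50) = 0.53045
H(P) = 0.46439 + 0.29151 + 0.36707 + 0.48057 + 0.53045 = 2.13399 bits

log₂(5) = 2.32193 bits

D_KL(P||U) = 2.32193 - 2.13399 = 0.18794 ≈ 0.1879 bits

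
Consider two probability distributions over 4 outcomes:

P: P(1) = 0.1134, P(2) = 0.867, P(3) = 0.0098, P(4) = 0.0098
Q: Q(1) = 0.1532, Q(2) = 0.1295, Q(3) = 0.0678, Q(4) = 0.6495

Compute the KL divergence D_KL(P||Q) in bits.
2.2424 bits

D_KL(P||Q) = Σ P(x) log₂(P(x)/Q(x))

Computing term by term:
  P(1)·log₂(P(1)/Q(1)) = 0.1134·log₂(0.1134/0.1532) = -0.04922
  P(2)·log₂(P(2)/Q(2)) = 0.867·log₂(0.867/0.1295) = 2.37825
  P(3)·log₂(P(3)/Q(3)) = 0.0098·log₂(0.0098/0.0678) = -0.02735
  P(4)·log₂(P(4)/Q(4)) = 0.0098·log₂(0.0098/0.6495) = -0.05929

D_KL(P||Q) = -0.04922 + 2.37825 - 0.02735 - 0.05929 = 2.24239 ≈ 2.2424 bits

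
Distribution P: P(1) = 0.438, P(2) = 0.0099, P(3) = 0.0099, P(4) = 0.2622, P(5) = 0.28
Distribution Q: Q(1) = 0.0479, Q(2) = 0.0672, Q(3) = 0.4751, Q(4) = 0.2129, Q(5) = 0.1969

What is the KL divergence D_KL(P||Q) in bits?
1.5368 bits

D_KL(P||Q) = Σ P(x) log₂(P(x)/Q(x))

Computing term by term:
  P(1)·log₂(P(1)/Q(1)) = 0.438·log₂(0.438/0.0479) = 1.39846
  P(2)·log₂(P(2)/Q(2)) = 0.0099·log₂(0.0099/0.0672) = -0.02735
  P(3)·log₂(P(3)/Q(3)) = 0.0099·log₂(0.0099/0.4751) = -0.05529
  P(4)·log₂(P(4)/Q(4)) = 0.2622·log₂(0.2622/0.2129) = 0.07879
  P(5)·log₂(P(5)/Q(5)) = 0.28·log₂(0.28/0.1969) = 0.14223

D_KL(P||Q) = 1.39846 - 0.02735 - 0.05529 + 0.07879 + 0.14223 = 1.53684 ≈ 1.5368 bits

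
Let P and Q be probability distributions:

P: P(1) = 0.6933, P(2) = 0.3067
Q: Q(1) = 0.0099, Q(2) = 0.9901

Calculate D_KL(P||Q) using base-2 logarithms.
3.7313 bits

D_KL(P||Q) = Σ P(x) log₂(P(x)/Q(x))

Computing term by term:
  P(1)·log₂(P(1)/Q(1)) = 0.6933·log₂(0.6933/0.0099) = 4.24986
  P(2)·log₂(P(2)/Q(2)) = 0.3067·log₂(0.3067/0.9901) = -0.51855

D_KL(P||Q) = 4.24986 - 0.51855 = 3.73131 ≈ 3.7313 bits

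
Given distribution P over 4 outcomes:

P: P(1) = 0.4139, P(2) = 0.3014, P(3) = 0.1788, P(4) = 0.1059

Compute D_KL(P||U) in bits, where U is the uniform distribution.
0.1647 bits

U(i) = 1/4 for all i

D_KL(P||U) = Σ P(x) log₂(P(x) / (1/4))
           = Σ P(x) log₂(P(x)) + log₂(4)
           = log₂(4) - H(P)

H(P) = -Σ P(x) log₂(P(x)):
  -P(1)·log₂(P(1)) = -(0.4139)·log₂(0.4139) = 0.52675
  -P(2)·log₂(P(2)) = -(0.3014)·log₂(0.3014) = 0.52150
  -P(3)·log₂(P(3)) = -(0.1788)·log₂(0.1788) = 0.44406
  -P(4)·log₂(P(4)) = -(0.1059)·log₂(0.1059) = 0.34303
H(P) = 0.52675 + 0.52150 + 0.44406 + 0.34303 = 1.83534 bits

log₂(4) = 2.00000 bits

D_KL(P||U) = 2.00000 - 1.83534 = 0.16466 ≈ 0.1647 bits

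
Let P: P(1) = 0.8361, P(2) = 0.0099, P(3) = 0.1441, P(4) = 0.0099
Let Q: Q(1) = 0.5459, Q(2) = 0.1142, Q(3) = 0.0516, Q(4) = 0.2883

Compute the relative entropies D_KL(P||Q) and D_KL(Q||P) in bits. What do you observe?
D_KL(P||Q) = 0.6447 bits, D_KL(Q||P) = 1.3930 bits. The two directions give different values (D_KL(Q||P) exceeds D_KL(P||Q) by 0.7483 bits): KL divergence is asymmetric.

D_KL(P||Q) = Σ P(x) log₂(P(x)/Q(x))

Computing term by term:
  P(1)·log₂(P(1)/Q(1)) = 0.8361·log₂(0.8361/0.5459) = 0.51423
  P(2)·log₂(P(2)/Q(2)) = 0.0099·log₂(0.0099/0.1142) = -0.03493
  P(3)·log₂(P(3)/Q(3)) = 0.1441·log₂(0.1441/0.0516) = 0.21350
  P(4)·log₂(P(4)/Q(4)) = 0.0099·log₂(0.0099/0.2883) = -0.04815

D_KL(P||Q) = 0.51423 - 0.03493 + 0.21350 - 0.04815 = 0.64465 ≈ 0.6447 bits

D_KL(Q||P) = Σ Q(x) log₂(Q(x)/P(x))

Computing term by term:
  Q(1)·log₂(Q(1)/P(1)) = 0.5459·log₂(0.5459/0.8361) = -0.33575
  Q(2)·log₂(Q(2)/P(2)) = 0.1142·log₂(0.1142/0.0099) = 0.40290
  Q(3)·log₂(Q(3)/P(3)) = 0.0516·log₂(0.0516/0.1441) = -0.07645
  Q(4)·log₂(Q(4)/P(4)) = 0.2883·log₂(0.2883/0.0099) = 1.40229

D_KL(Q||P) = -0.33575 + 0.40290 - 0.07645 + 1.40229 = 1.39299 ≈ 1.3930 bits

These are NOT equal (difference: 0.7483 bits). KL divergence is asymmetric: D_KL(P||Q) ≠ D_KL(Q||P) in general.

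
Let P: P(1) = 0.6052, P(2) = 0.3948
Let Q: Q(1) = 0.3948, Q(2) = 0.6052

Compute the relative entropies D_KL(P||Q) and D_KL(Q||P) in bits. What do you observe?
D_KL(P||Q) = 0.1297 bits, D_KL(Q||P) = 0.1297 bits. The two directions give the same value here, because Q is a self-inverse relabeling of P; in general KL divergence is asymmetric.

D_KL(P||Q) = Σ P(x) log₂(P(x)/Q(x))

Computing term by term:
  P(1)·log₂(P(1)/Q(1)) = 0.6052·log₂(0.6052/0.3948) = 0.37298
  P(2)·log₂(P(2)/Q(2)) = 0.3948·log₂(0.3948/0.6052) = -0.24331

D_KL(P||Q) = 0.37298 - 0.24331 = 0.12967 ≈ 0.1297 bits

D_KL(Q||P) = Σ Q(x) log₂(Q(x)/P(x))

Computing term by term:
  Q(1)·log₂(Q(1)/P(1)) = 0.3948·log₂(0.3948/0.6052) = -0.24331
  Q(2)·log₂(Q(2)/P(2)) = 0.6052·log₂(0.6052/0.3948) = 0.37298

D_KL(Q||P) = -0.24331 + 0.37298 = 0.12967 ≈ 0.1297 bits

These ARE equal here. Q is P with outcomes relabeled (Q(1) = P(2), Q(2) = P(1)) by a relabeling that is its own inverse, so the two sums contain exactly the same terms in a different order. This is a special case — KL divergence is not symmetric in general: D_KL(P||Q) ≠ D_KL(Q||P) for most P, Q.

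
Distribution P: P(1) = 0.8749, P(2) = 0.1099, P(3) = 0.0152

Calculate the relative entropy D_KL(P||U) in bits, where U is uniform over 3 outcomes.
0.9744 bits

U(i) = 1/3 for all i

D_KL(P||U) = Σ P(x) log₂(P(x) / (1/3))
           = Σ P(x) log₂(P(x)) + log₂(3)
           = log₂(3) - H(P)

H(P) = -Σ P(x) log₂(P(x)):
  -P(1)·log₂(P(1)) = -(0.8749)·log₂(0.8749) = 0.16869
  -P(2)·log₂(P(2)) = -(0.1099)·log₂(0.1099) = 0.35011
  -P(3)·log₂(P(3)) = -(0.0152)·log₂(0.0152) = 0.09180
H(P) = 0.16869 + 0.35011 + 0.09180 = 0.61060 bits

log₂(3) = 1.58496 bits

D_KL(P||U) = 1.58496 - 0.61060 = 0.97436 ≈ 0.9744 bits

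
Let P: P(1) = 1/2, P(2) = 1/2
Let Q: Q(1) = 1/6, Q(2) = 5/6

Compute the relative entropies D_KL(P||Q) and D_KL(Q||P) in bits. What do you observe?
D_KL(P||Q) = 0.4240 bits, D_KL(Q||P) = 0.3500 bits. The two directions give different values (D_KL(P||Q) exceeds D_KL(Q||P) by 0.0740 bits): KL divergence is asymmetric.

D_KL(P||Q) = Σ P(x) log₂(P(x)/Q(x))

Computing term by term:
  P(1)·log₂(P(1)/Q(1)) = (1/2)·log₂((1/2)/(1/6)) = 0.79248
  P(2)·log₂(P(2)/Q(2)) = (1/2)·log₂((1/2)/(5/6)) = -0.36848

D_KL(P||Q) = 0.79248 - 0.36848 = 0.42400 ≈ 0.4240 bits

D_KL(Q||P) = Σ Q(x) log₂(Q(x)/P(x))

Computing term by term:
  Q(1)·log₂(Q(1)/P(1)) = (1/6)·log₂((1/6)/(1/2)) = -0.26416
  Q(2)·log₂(Q(2)/P(2)) = (5/6)·log₂((5/6)/(1/2)) = 0.61414

D_KL(Q||P) = -0.26416 + 0.61414 = 0.34998 ≈ 0.3500 bits

These are NOT equal (difference: 0.0740 bits). KL divergence is asymmetric: D_KL(P||Q) ≠ D_KL(Q||P) in general.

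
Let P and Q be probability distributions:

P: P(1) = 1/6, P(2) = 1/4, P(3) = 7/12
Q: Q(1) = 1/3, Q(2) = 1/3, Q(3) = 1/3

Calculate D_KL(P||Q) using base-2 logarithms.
0.2005 bits

D_KL(P||Q) = Σ P(x) log₂(P(x)/Q(x))

Computing term by term:
  P(1)·log₂(P(1)/Q(1)) = (1/6)·log₂((1/6)/(1/3)) = -0.16667
  P(2)·log₂(P(2)/Q(2)) = (1/4)·log₂((1/4)/(1/3)) = -0.10376
  P(3)·log₂(P(3)/Q(3)) = (7/12)·log₂((7/12)/(1/3)) = 0.47096

D_KL(P||Q) = -0.16667 - 0.10376 + 0.47096 = 0.20053 ≈ 0.2005 bits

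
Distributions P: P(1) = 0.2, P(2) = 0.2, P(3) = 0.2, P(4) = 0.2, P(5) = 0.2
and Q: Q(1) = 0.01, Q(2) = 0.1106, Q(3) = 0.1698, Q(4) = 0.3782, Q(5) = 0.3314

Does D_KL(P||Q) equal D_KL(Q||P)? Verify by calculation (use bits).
D_KL(P||Q) = 0.7530 bits, D_KL(Q||P) = 0.4112 bits. No — D_KL(P||Q) ≠ D_KL(Q||P) for this pair.

D_KL(P||Q) = Σ P(x) log₂(P(x)/Q(x))

Computing term by term:
  P(1)·log₂(P(1)/Q(1)) = 0.2·log₂(0.2/0.01) = 0.86439
  P(2)·log₂(P(2)/Q(2)) = 0.2·log₂(0.2/0.1106) = 0.17093
  P(3)·log₂(P(3)/Q(3)) = 0.2·log₂(0.2/0.1698) = 0.04723
  P(4)·log₂(P(4)/Q(4)) = 0.2·log₂(0.2/0.3782) = -0.18383
  P(5)·log₂(P(5)/Q(5)) = 0.2·log₂(0.2/0.3314) = -0.14571

D_KL(P||Q) = 0.86439 + 0.17093 + 0.04723 - 0.18383 - 0.14571 = 0.75301 ≈ 0.7530 bits

D_KL(Q||P) = Σ Q(x) log₂(Q(x)/P(x))

Computing term by term:
  Q(1)·log₂(Q(1)/P(1)) = 0.01·log₂(0.01/0.2) = -0.04322
  Q(2)·log₂(Q(2)/P(2)) = 0.1106·log₂(0.1106/0.2) = -0.09452
  Q(3)·log₂(Q(3)/P(3)) = 0.1698·log₂(0.1698/0.2) = -0.04010
  Q(4)·log₂(Q(4)/P(4)) = 0.3782·log₂(0.3782/0.2) = 0.34762
  Q(5)·log₂(Q(5)/P(5)) = 0.3314·log₂(0.3314/0.2) = 0.24145

D_KL(Q||P) = -0.04322 - 0.09452 - 0.04010 + 0.34762 + 0.24145 = 0.41123 ≈ 0.4112 bits

These are NOT equal (difference: 0.3418 bits). KL divergence is asymmetric: D_KL(P||Q) ≠ D_KL(Q||P) in general.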